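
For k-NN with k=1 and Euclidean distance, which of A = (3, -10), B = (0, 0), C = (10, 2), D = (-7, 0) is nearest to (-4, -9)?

Distances: d(A) ≈ 7.0711, d(B) ≈ 9.8489, d(C) ≈ 17.8045, d(D) ≈ 9.4868. Nearest: A = (3, -10) with distance 7.0711.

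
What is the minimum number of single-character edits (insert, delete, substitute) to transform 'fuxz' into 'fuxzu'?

Let D[i][j] be the edit distance between the first i characters of 'fuxz' and the first j characters of 'fuxzu', with D[i][0] = i, D[0][j] = j, and D[i][j] = D[i-1][j-1] if the characters match, else 1 + min(D[i-1][j], D[i][j-1], D[i-1][j-1]). Filling the table (rows: prefixes of 'fuxz', columns: prefixes of 'fuxzu'):
     ε  f  u  x  z  u
  ε  0  1  2  3  4  5
  f  1  0  1  2  3  4
  u  2  1  0  1  2  3
  x  3  2  1  0  1  2
  z  4  3  2  1  0  1
The bottom-right entry gives D[4][5] = 1, so no sequence of fewer than 1 edit works. Backtracking through the table gives one optimal edit sequence (1 edit):
  fuxz → fuxzu (ins u @5)
Edit distance = 1.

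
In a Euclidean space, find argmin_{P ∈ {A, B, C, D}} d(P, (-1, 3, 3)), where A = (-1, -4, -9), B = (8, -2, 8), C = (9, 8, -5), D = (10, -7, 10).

Distances: d(A) ≈ 13.8924, d(B) ≈ 11.4455, d(C) ≈ 13.7477, d(D) ≈ 16.4317. Nearest: B = (8, -2, 8) with distance 11.4455.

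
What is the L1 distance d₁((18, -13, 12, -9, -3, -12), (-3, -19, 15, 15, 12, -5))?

Σ|x_i - y_i| = |18 - (-3)| + |-13 - (-19)| + |12 - 15| + |-9 - 15| + |-3 - 12| + |-12 - (-5)| = 21 + 6 + 3 + 24 + 15 + 7 = 76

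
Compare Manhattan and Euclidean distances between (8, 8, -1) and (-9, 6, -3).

L1 = |8 - (-9)| + |8 - 6| + |-1 - (-3)| = 17 + 2 + 2 = 21
L2 = √(17² + 2² + 2²) = √297 ≈ 17.2337
L1 ≥ L2 always (equality iff movement is along one axis); L1 > L2 here.
Ratio L1/L2 = 21/√297 ≈ 1.2185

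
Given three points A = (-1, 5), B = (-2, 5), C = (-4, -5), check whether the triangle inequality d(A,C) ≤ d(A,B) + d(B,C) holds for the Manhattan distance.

d(A,B) = 1 + 0 = 1, d(B,C) = 2 + 10 = 12, d(A,C) = 3 + 10 = 13.
d(A,C) = 13 ≤ 1 + 12 = 13. Triangle inequality is satisfied.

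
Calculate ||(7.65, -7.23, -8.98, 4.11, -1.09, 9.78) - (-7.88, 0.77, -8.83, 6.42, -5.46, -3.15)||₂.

√(Σ(x_i - y_i)²) = √((7.65 - (-7.88))² + (-7.23 - 0.77)² + (-8.98 - (-8.83))² + (4.11 - 6.42)² + (-1.09 - (-5.46))² + (9.78 - (-3.15))²)
= √(15.53² + (-8)² + (-0.15)² + (-2.31)² + 4.37² + 12.93²) = √(241.1809 + 64 + 0.0225 + 5.3361 + 19.0969 + 167.1849) = √496.8213 ≈ 22.2895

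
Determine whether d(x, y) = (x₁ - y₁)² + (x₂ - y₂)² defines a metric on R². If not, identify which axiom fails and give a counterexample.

No. The squared Euclidean distance fails the triangle inequality. Counterexample: x = (0, 0), y = (4, 5), z = (8, 10). d(x,z) = 8² + 10² = 164, but d(x,y) + d(y,z) = (4² + 5²) + (4² + 5²) = 41 + 41 = 82. Since 164 > 82, the triangle inequality is violated. (Note: √d, the ordinary Euclidean distance, IS a metric.)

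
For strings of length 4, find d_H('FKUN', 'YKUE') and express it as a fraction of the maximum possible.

Differing positions: 1, 4. Hamming distance = 2. The maximum possible Hamming distance for length-4 strings is 4, so d_H/4 = 2/4 = 0.5.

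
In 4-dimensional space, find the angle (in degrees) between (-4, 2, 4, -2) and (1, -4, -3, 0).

With u = (-4, 2, 4, -2), v = (1, -4, -3, 0):
u·v = (-4)·1 + 2·(-4) + 4·(-3) + (-2)·0 = (-4) + (-8) + (-12) + 0 = -24.
|u| = √((-4)² + 2² + 4² + (-2)²) = √40, |v| = √(1² + (-4)² + (-3)² + 0²) = √26, so |u||v| = √(40·26) = √1040.
cos θ = (u·v)/(|u||v|) = -24/√1040 ≈ -0.744208
θ = arccos(-0.744208) ≈ 138.09°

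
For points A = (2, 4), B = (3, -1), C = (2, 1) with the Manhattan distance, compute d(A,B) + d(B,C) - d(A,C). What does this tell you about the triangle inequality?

d(A,B) = 1 + 5 = 6, d(B,C) = 1 + 2 = 3, d(A,C) = 0 + 3 = 3.
d(A,B) + d(B,C) - d(A,C) = 6 + 3 - 3 = 9 - 3 = 6. This is ≥ 0, so the triangle inequality holds for these points.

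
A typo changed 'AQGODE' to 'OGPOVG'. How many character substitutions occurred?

Differing positions: 1, 2, 3, 5, 6. Hamming distance = 5.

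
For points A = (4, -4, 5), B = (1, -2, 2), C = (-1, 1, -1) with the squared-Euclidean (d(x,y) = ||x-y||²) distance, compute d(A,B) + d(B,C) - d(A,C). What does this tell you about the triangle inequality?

d(A,B) = 3² + 2² + 3² = 22, d(B,C) = 2² + 3² + 3² = 22, d(A,C) = 5² + 5² + 6² = 86.
d(A,B) + d(B,C) - d(A,C) = 22 + 22 - 86 = 44 - 86 = -42. This is < 0, so the triangle inequality FAILS for these points (squared-Euclidean is not a metric).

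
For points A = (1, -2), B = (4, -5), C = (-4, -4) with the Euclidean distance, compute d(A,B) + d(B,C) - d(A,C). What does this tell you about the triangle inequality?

d(A,B) = √(3² + 3²) = √18 ≈ 4.2426, d(B,C) = √(8² + 1²) = √65 ≈ 8.0623, d(A,C) = √(5² + 2²) = √29 ≈ 5.3852.
d(A,B) + d(B,C) - d(A,C) = 4.2426 + 8.0623 - 5.3852 = 12.3049 - 5.3852 = 6.9197 (to 4 decimal places). This is ≥ 0, so the triangle inequality holds for these points.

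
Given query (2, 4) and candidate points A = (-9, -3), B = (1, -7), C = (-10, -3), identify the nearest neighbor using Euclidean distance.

Distances: d(A) ≈ 13.0384, d(B) ≈ 11.0454, d(C) ≈ 13.8924. Nearest: B = (1, -7) with distance 11.0454.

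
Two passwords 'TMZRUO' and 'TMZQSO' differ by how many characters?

Differing positions: 4, 5. Hamming distance = 2.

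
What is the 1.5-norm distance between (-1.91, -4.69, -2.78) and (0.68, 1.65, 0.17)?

(Σ|x_i - y_i|^1.5)^(1/1.5) = (|-1.91 - 0.68|^1.5 + |-4.69 - 1.65|^1.5 + |-2.78 - 0.17|^1.5)^(1/1.5)
= (2.59^1.5 + 6.34^1.5 + 2.95^1.5)^(1/1.5) ≈ (4.1682 + 15.9637 + 5.0668)^(1/1.5) = (25.1987)^(1/1.5) ≈ 8.5951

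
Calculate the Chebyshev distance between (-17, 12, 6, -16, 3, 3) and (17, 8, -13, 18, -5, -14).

max(|x_i - y_i|) = max(|-17 - 17|, |12 - 8|, |6 - (-13)|, |-16 - 18|, |3 - (-5)|, |3 - (-14)|) = max(34, 4, 19, 34, 8, 17) = 34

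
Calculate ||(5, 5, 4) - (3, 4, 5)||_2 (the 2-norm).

(Σ|x_i - y_i|^2)^(1/2) = (|5 - 3|^2 + |5 - 4|^2 + |4 - 5|^2)^(1/2)
= (2^2 + 1^2 + 1^2)^(1/2) = (4 + 1 + 1)^(1/2) = (6)^(1/2) ≈ 2.4495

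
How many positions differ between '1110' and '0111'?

Differing positions: 1, 4. Hamming distance = 2.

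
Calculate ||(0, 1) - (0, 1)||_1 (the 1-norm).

Σ|x_i - y_i| = |0 - 0| + |1 - 1| = 0 + 0 = 0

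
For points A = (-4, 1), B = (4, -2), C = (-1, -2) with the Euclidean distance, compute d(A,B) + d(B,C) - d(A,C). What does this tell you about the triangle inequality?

d(A,B) = √(8² + 3²) = √73 ≈ 8.544, d(B,C) = √(5² + 0²) = √25 = 5, d(A,C) = √(3² + 3²) = √18 ≈ 4.2426.
d(A,B) + d(B,C) - d(A,C) = 8.544 + 5 - 4.2426 = 13.544 - 4.2426 = 9.3014 (to 4 decimal places). This is ≥ 0, so the triangle inequality holds for these points.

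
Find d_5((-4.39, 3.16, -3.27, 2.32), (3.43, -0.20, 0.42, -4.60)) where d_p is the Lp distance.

(Σ|x_i - y_i|^5)^(1/5) = (|-4.39 - 3.43|^5 + |3.16 - (-0.2)|^5 + |-3.27 - 0.42|^5 + |2.32 - (-4.6)|^5)^(1/5)
= (7.82^5 + 3.36^5 + 3.69^5 + 6.92^5)^(1/5) ≈ (29243.7973 + 428.249 + 684.1193 + 15868.3026)^(1/5) = (46224.4682)^(1/5) ≈ 8.5699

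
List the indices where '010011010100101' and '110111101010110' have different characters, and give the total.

Differing positions: 1, 4, 7, 8, 9, 10, 11, 14, 15. Hamming distance = 9.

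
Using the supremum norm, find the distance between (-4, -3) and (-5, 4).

max(|x_i - y_i|) = max(|-4 - (-5)|, |-3 - 4|) = max(1, 7) = 7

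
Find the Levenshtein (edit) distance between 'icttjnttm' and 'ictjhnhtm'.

Let D[i][j] be the edit distance between the first i characters of 'icttjnttm' and the first j characters of 'ictjhnhtm', with D[i][0] = i, D[0][j] = j, and D[i][j] = D[i-1][j-1] if the characters match, else 1 + min(D[i-1][j], D[i][j-1], D[i-1][j-1]). Filling the table (rows: prefixes of 'icttjnttm', columns: prefixes of 'ictjhnhtm'):
     ε  i  c  t  j  h  n  h  t  m
  ε  0  1  2  3  4  5  6  7  8  9
  i  1  0  1  2  3  4  5  6  7  8
  c  2  1  0  1  2  3  4  5  6  7
  t  3  2  1  0  1  2  3  4  5  6
  t  4  3  2  1  1  2  3  4  4  5
  j  5  4  3  2  1  2  3  4  5  5
  n  6  5  4  3  2  2  2  3  4  5
  t  7  6  5  4  3  3  3  3  3  4
  t  8  7  6  5  4  4  4  4  3  4
  m  9  8  7  6  5  5  5  5  4  3
The bottom-right entry gives D[9][9] = 3, so no sequence of fewer than 3 edits works. Backtracking through the table gives one optimal edit sequence (3 edits):
  icttjnttm → ictjjnttm (sub t→j @4)
  ictjjnttm → ictjhnttm (sub j→h @5)
  ictjhnttm → ictjhnhtm (sub t→h @7)
Edit distance = 3.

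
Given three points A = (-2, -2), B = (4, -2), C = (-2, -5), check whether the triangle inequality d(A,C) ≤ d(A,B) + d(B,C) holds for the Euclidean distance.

d(A,B) = √(6² + 0²) = √36 = 6, d(B,C) = √(6² + 3²) = √45 ≈ 6.7082, d(A,C) = √(0² + 3²) = √9 = 3.
d(A,C) = 3 ≤ 6 + 6.7082 = 12.7082. Triangle inequality is satisfied.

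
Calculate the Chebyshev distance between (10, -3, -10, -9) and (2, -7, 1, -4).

max(|x_i - y_i|) = max(|10 - 2|, |-3 - (-7)|, |-10 - 1|, |-9 - (-4)|) = max(8, 4, 11, 5) = 11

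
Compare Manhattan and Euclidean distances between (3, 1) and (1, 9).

L1 = |3 - 1| + |1 - 9| = 2 + 8 = 10
L2 = √(2² + 8²) = √68 ≈ 8.2462
L1 ≥ L2 always (equality iff movement is along one axis); L1 > L2 here.
Ratio L1/L2 = 10/√68 ≈ 1.2127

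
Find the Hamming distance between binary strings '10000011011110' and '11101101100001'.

Differing positions: 2, 3, 5, 6, 7, 9, 10, 11, 12, 13, 14. Hamming distance = 11.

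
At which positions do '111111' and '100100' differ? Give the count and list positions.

Differing positions: 2, 3, 5, 6. Hamming distance = 4.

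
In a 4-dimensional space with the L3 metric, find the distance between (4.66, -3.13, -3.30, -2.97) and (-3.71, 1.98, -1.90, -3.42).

(Σ|x_i - y_i|^3)^(1/3) = (|4.66 - (-3.71)|^3 + |-3.13 - 1.98|^3 + |-3.3 - (-1.9)|^3 + |-2.97 - (-3.42)|^3)^(1/3)
= (8.37^3 + 5.11^3 + 1.4^3 + 0.45^3)^(1/3) ≈ (586.3763 + 133.4328 + 2.744 + 0.0911)^(1/3) = (722.6442)^(1/3) ≈ 8.9738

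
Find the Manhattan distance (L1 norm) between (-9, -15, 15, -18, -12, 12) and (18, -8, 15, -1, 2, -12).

Σ|x_i - y_i| = |-9 - 18| + |-15 - (-8)| + |15 - 15| + |-18 - (-1)| + |-12 - 2| + |12 - (-12)| = 27 + 7 + 0 + 17 + 14 + 24 = 89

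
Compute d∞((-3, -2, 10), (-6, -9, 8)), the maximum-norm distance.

max(|x_i - y_i|) = max(|-3 - (-6)|, |-2 - (-9)|, |10 - 8|) = max(3, 7, 2) = 7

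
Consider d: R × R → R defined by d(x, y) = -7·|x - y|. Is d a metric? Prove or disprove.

No. With c = -7 < 0, d fails non-negativity: d(3, 11) = -7·|3 - 11| = -7·8 = -56 < 0.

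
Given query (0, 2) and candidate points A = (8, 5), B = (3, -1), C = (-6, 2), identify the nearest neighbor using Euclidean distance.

Distances: d(A) ≈ 8.544, d(B) ≈ 4.2426, d(C) = 6. Nearest: B = (3, -1) with distance 4.2426.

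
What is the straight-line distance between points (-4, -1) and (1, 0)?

√(Σ(x_i - y_i)²) = √((-4 - 1)² + (-1 - 0)²)
= √((-5)² + (-1)²) = √(25 + 1) = √26 ≈ 5.099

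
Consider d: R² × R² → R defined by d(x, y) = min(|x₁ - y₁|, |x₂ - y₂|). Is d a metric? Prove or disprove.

No. d fails identity of indiscernibles: take x = (5, 0) and y = (5, 5). Then d(x,y) = min(|5 - 5|, |0 - 5|) = min(0, 5) = 0, yet x ≠ y.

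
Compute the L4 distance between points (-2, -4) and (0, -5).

(Σ|x_i - y_i|^4)^(1/4) = (|-2 - 0|^4 + |-4 - (-5)|^4)^(1/4)
= (2^4 + 1^4)^(1/4) = (16 + 1)^(1/4) = (17)^(1/4) ≈ 2.0305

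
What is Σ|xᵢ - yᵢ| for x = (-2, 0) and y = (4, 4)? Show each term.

Σ|x_i - y_i| = |-2 - 4| + |0 - 4| = 6 + 4 = 10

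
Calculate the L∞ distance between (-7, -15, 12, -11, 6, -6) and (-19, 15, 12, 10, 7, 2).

max(|x_i - y_i|) = max(|-7 - (-19)|, |-15 - 15|, |12 - 12|, |-11 - 10|, |6 - 7|, |-6 - 2|) = max(12, 30, 0, 21, 1, 8) = 30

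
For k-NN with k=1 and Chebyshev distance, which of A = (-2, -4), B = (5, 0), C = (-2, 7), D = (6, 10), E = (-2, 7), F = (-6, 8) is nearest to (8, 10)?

Distances: d(A) = 14, d(B) = 10, d(C) = 10, d(D) = 2, d(E) = 10, d(F) = 14. Nearest: D = (6, 10) with distance 2.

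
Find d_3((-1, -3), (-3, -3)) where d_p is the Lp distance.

(Σ|x_i - y_i|^3)^(1/3) = (|-1 - (-3)|^3 + |-3 - (-3)|^3)^(1/3)
= (2^3 + 0^3)^(1/3) = (8 + 0)^(1/3) = (8)^(1/3) = 2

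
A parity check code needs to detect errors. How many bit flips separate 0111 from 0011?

Differing positions: 2. Hamming distance = 1.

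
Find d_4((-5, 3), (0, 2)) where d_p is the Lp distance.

(Σ|x_i - y_i|^4)^(1/4) = (|-5 - 0|^4 + |3 - 2|^4)^(1/4)
= (5^4 + 1^4)^(1/4) = (625 + 1)^(1/4) = (626)^(1/4) ≈ 5.002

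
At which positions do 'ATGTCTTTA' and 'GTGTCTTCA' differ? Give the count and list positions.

Differing positions: 1, 8. Hamming distance = 2.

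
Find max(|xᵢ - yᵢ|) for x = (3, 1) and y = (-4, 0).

max(|x_i - y_i|) = max(|3 - (-4)|, |1 - 0|) = max(7, 1) = 7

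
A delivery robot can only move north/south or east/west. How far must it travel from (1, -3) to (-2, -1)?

Σ|x_i - y_i| = |1 - (-2)| + |-3 - (-1)| = 3 + 2 = 5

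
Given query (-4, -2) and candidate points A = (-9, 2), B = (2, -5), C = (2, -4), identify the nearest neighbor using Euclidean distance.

Distances: d(A) ≈ 6.4031, d(B) ≈ 6.7082, d(C) ≈ 6.3246. Nearest: C = (2, -4) with distance 6.3246.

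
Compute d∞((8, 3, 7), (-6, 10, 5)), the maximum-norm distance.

max(|x_i - y_i|) = max(|8 - (-6)|, |3 - 10|, |7 - 5|) = max(14, 7, 2) = 14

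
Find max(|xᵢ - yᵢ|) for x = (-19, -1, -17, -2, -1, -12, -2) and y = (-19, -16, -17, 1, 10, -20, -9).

max(|x_i - y_i|) = max(|-19 - (-19)|, |-1 - (-16)|, |-17 - (-17)|, |-2 - 1|, |-1 - 10|, |-12 - (-20)|, |-2 - (-9)|) = max(0, 15, 0, 3, 11, 8, 7) = 15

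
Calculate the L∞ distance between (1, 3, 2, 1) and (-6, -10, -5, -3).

max(|x_i - y_i|) = max(|1 - (-6)|, |3 - (-10)|, |2 - (-5)|, |1 - (-3)|) = max(7, 13, 7, 4) = 13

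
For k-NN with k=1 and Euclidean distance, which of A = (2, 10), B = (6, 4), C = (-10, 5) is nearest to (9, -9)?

Distances: d(A) ≈ 20.2485, d(B) ≈ 13.3417, d(C) ≈ 23.6008. Nearest: B = (6, 4) with distance 13.3417.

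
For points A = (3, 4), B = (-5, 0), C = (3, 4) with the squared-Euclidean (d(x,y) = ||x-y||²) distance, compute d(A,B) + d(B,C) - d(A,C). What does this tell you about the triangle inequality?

d(A,B) = 8² + 4² = 80, d(B,C) = 8² + 4² = 80, d(A,C) = 0² + 0² = 0.
d(A,B) + d(B,C) - d(A,C) = 80 + 80 - 0 = 160 - 0 = 160. This is ≥ 0, so the triangle inequality holds for these points.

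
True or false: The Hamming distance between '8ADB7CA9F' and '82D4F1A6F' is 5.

Differing positions: 2, 4, 5, 6, 8. Hamming distance = 5, so the claim is true.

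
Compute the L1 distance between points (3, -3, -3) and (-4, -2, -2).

Σ|x_i - y_i| = |3 - (-4)| + |-3 - (-2)| + |-3 - (-2)| = 7 + 1 + 1 = 9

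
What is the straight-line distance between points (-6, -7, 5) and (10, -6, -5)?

√(Σ(x_i - y_i)²) = √((-6 - 10)² + (-7 - (-6))² + (5 - (-5))²)
= √((-16)² + (-1)² + 10²) = √(256 + 1 + 100) = √357 ≈ 18.8944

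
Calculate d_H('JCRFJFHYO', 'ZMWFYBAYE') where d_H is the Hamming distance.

Differing positions: 1, 2, 3, 5, 6, 7, 9. Hamming distance = 7.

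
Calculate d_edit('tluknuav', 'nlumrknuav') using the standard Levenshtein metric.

Let D[i][j] be the edit distance between the first i characters of 'tluknuav' and the first j characters of 'nlumrknuav', with D[i][0] = i, D[0][j] = j, and D[i][j] = D[i-1][j-1] if the characters match, else 1 + min(D[i-1][j], D[i][j-1], D[i-1][j-1]). Filling the table (rows: prefixes of 'tluknuav', columns: prefixes of 'nlumrknuav'):
     ε  n  l  u  m  r  k  n  u  a  v
  ε  0  1  2  3  4  5  6  7  8  9 10
  t  1  1  2  3  4  5  6  7  8  9 10
  l  2  2  1  2  3  4  5  6  7  8  9
  u  3  3  2  1  2  3  4  5  6  7  8
  k  4  4  3  2  2  3  3  4  5  6  7
  n  5  4  4  3  3  3  4  3  4  5  6
  u  6  5  5  4  4  4  4  4  3  4  5
  a  7  6  6  5  5  5  5  5  4  3  4
  v  8  7  7  6  6  6  6  6  5  4  3
The bottom-right entry gives D[8][10] = 3, so no sequence of fewer than 3 edits works. Backtracking through the table gives one optimal edit sequence (3 edits):
  tluknuav → nluknuav (sub t→n @1)
  nluknuav → nlumknuav (ins m @4)
  nlumknuav → nlumrknuav (ins r @5)
Edit distance = 3.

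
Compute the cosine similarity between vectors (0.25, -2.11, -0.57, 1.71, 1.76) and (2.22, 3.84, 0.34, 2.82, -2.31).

With u = (0.25, -2.11, -0.57, 1.71, 1.76), v = (2.22, 3.84, 0.34, 2.82, -2.31):
u·v = 0.25·2.22 + (-2.11)·3.84 + (-0.57)·0.34 + 1.71·2.82 + 1.76·(-2.31) = 0.555 + (-8.1024) + (-0.1938) + 4.8222 + (-4.0656) = -6.9846.
|u| = √(0.25² + (-2.11)² + (-0.57)² + 1.71² + 1.76²) = √(0.0625 + 4.4521 + 0.3249 + 2.9241 + 3.0976) = √10.8612, |v| = √(2.22² + 3.84² + 0.34² + 2.82² + (-2.31)²) = √(4.9284 + 14.7456 + 0.1156 + 7.9524 + 5.3361) = √33.0781.
cos θ = (u·v)/(|u||v|) = -6.9846/(√10.8612·√33.0781) ≈ -0.3685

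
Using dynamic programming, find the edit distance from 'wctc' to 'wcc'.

Let D[i][j] be the edit distance between the first i characters of 'wctc' and the first j characters of 'wcc', with D[i][0] = i, D[0][j] = j, and D[i][j] = D[i-1][j-1] if the characters match, else 1 + min(D[i-1][j], D[i][j-1], D[i-1][j-1]). Filling the table (rows: prefixes of 'wctc', columns: prefixes of 'wcc'):
     ε  w  c  c
  ε  0  1  2  3
  w  1  0  1  2
  c  2  1  0  1
  t  3  2  1  1
  c  4  3  2  1
The bottom-right entry gives D[4][3] = 1, so no sequence of fewer than 1 edit works. Backtracking through the table gives one optimal edit sequence (1 edit):
  wctc → wcc (del t @3)
Edit distance = 1.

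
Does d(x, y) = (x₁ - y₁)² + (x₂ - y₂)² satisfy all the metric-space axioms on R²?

No. The squared Euclidean distance fails the triangle inequality. Counterexample: x = (0, 0), y = (5, 5), z = (10, 10). d(x,z) = 10² + 10² = 200, but d(x,y) + d(y,z) = (5² + 5²) + (5² + 5²) = 50 + 50 = 100. Since 200 > 100, the triangle inequality is violated. (Note: √d, the ordinary Euclidean distance, IS a metric.)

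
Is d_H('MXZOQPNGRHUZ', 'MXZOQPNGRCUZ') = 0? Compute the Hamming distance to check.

Differing positions: 10. Hamming distance = 1, so the claim that d_H = 0 is false.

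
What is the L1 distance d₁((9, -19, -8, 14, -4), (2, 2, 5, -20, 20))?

Σ|x_i - y_i| = |9 - 2| + |-19 - 2| + |-8 - 5| + |14 - (-20)| + |-4 - 20| = 7 + 21 + 13 + 34 + 24 = 99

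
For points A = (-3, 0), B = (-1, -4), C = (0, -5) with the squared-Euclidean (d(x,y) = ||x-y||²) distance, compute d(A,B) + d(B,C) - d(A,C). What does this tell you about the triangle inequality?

d(A,B) = 2² + 4² = 20, d(B,C) = 1² + 1² = 2, d(A,C) = 3² + 5² = 34.
d(A,B) + d(B,C) - d(A,C) = 20 + 2 - 34 = 22 - 34 = -12. This is < 0, so the triangle inequality FAILS for these points (squared-Euclidean is not a metric).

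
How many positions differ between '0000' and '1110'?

Differing positions: 1, 2, 3. Hamming distance = 3.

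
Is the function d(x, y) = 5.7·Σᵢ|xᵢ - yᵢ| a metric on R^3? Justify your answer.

Yes. The L1 (Manhattan) norm induces a metric on R^3, and multiplying a metric by a positive constant 5.7 > 0 preserves all four axioms: non-negativity (5.7·||x-y|| ≥ 0), identity (5.7·||x-y|| = 0 ⟺ ||x-y|| = 0 ⟺ x = y), symmetry (||x-y|| = ||y-x||), and the triangle inequality (5.7·||x-z|| ≤ 5.7·||x-y|| + 5.7·||y-z||). So d is a metric.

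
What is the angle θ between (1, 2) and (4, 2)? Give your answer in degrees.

With u = (1, 2), v = (4, 2):
u·v = 1·4 + 2·2 = 4 + 4 = 8.
|u| = √(1² + 2²) = √5, |v| = √(4² + 2²) = √20, so |u||v| = √(5·20) = √100 = 10.
cos θ = (u·v)/(|u||v|) = 8/10 = 0.8
θ = arccos(0.8) ≈ 36.87°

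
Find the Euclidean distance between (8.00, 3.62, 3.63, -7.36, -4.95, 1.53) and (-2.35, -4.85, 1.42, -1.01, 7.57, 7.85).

√(Σ(x_i - y_i)²) = √((8 - (-2.35))² + (3.62 - (-4.85))² + (3.63 - 1.42)² + (-7.36 - (-1.01))² + (-4.95 - 7.57)² + (1.53 - 7.85)²)
= √(10.35² + 8.47² + 2.21² + (-6.35)² + (-12.52)² + (-6.32)²) = √(107.1225 + 71.7409 + 4.8841 + 40.3225 + 156.7504 + 39.9424) = √420.7628 ≈ 20.5125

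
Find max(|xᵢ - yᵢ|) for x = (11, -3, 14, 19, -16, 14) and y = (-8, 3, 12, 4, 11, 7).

max(|x_i - y_i|) = max(|11 - (-8)|, |-3 - 3|, |14 - 12|, |19 - 4|, |-16 - 11|, |14 - 7|) = max(19, 6, 2, 15, 27, 7) = 27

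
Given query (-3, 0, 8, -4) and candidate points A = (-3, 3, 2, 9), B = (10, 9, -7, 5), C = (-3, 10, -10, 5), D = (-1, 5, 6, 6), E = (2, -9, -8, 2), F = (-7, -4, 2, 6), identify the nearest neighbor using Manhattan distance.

Distances: d(A) = 22, d(B) = 46, d(C) = 37, d(D) = 19, d(E) = 36, d(F) = 24. Nearest: D = (-1, 5, 6, 6) with distance 19.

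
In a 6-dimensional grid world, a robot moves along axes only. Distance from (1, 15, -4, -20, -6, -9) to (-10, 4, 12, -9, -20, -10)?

Σ|x_i - y_i| = |1 - (-10)| + |15 - 4| + |-4 - 12| + |-20 - (-9)| + |-6 - (-20)| + |-9 - (-10)| = 11 + 11 + 16 + 11 + 14 + 1 = 64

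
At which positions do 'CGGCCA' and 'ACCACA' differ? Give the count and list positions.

Differing positions: 1, 2, 3, 4. Hamming distance = 4.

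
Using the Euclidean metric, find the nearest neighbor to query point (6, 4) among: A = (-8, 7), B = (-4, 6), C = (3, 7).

Distances: d(A) ≈ 14.3178, d(B) ≈ 10.198, d(C) ≈ 4.2426. Nearest: C = (3, 7) with distance 4.2426.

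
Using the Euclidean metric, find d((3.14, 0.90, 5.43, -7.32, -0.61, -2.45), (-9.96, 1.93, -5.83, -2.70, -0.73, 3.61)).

√(Σ(x_i - y_i)²) = √((3.14 - (-9.96))² + (0.9 - 1.93)² + (5.43 - (-5.83))² + (-7.32 - (-2.7))² + (-0.61 - (-0.73))² + (-2.45 - 3.61)²)
= √(13.1² + (-1.03)² + 11.26² + (-4.62)² + 0.12² + (-6.06)²) = √(171.61 + 1.0609 + 126.7876 + 21.3444 + 0.0144 + 36.7236) = √357.5409 ≈ 18.9088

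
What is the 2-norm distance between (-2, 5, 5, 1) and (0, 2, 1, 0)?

(Σ|x_i - y_i|^2)^(1/2) = (|-2 - 0|^2 + |5 - 2|^2 + |5 - 1|^2 + |1 - 0|^2)^(1/2)
= (2^2 + 3^2 + 4^2 + 1^2)^(1/2) = (4 + 9 + 16 + 1)^(1/2) = (30)^(1/2) ≈ 5.4772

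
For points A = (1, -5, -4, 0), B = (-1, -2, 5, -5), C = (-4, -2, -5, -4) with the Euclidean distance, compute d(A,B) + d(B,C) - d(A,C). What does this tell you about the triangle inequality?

d(A,B) = √(2² + 3² + 9² + 5²) = √119 ≈ 10.9087, d(B,C) = √(3² + 0² + 10² + 1²) = √110 ≈ 10.4881, d(A,C) = √(5² + 3² + 1² + 4²) = √51 ≈ 7.1414.
d(A,B) + d(B,C) - d(A,C) = 10.9087 + 10.4881 - 7.1414 = 21.3968 - 7.1414 = 14.2554 (to 4 decimal places). This is ≥ 0, so the triangle inequality holds for these points.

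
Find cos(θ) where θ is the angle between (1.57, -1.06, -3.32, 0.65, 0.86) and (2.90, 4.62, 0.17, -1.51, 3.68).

With u = (1.57, -1.06, -3.32, 0.65, 0.86), v = (2.90, 4.62, 0.17, -1.51, 3.68):
u·v = 1.57·2.9 + (-1.06)·4.62 + (-3.32)·0.17 + 0.65·(-1.51) + 0.86·3.68 = 4.553 + (-4.8972) + (-0.5644) + (-0.9815) + 3.1648 = 1.2747.
|u| = √(1.57² + (-1.06)² + (-3.32)² + 0.65² + 0.86²) = √(2.4649 + 1.1236 + 11.0224 + 0.4225 + 0.7396) = √15.773, |v| = √(2.9² + 4.62² + 0.17² + (-1.51)² + 3.68²) = √(8.41 + 21.3444 + 0.0289 + 2.2801 + 13.5424) = √45.6058.
cos θ = (u·v)/(|u||v|) = 1.2747/(√15.773·√45.6058) ≈ 0.0475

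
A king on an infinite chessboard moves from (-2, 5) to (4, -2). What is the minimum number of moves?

max(|x_i - y_i|) = max(|-2 - 4|, |5 - (-2)|) = max(6, 7) = 7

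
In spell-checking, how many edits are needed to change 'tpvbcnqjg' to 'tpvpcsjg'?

Let D[i][j] be the edit distance between the first i characters of 'tpvbcnqjg' and the first j characters of 'tpvpcsjg', with D[i][0] = i, D[0][j] = j, and D[i][j] = D[i-1][j-1] if the characters match, else 1 + min(D[i-1][j], D[i][j-1], D[i-1][j-1]). Filling the table (rows: prefixes of 'tpvbcnqjg', columns: prefixes of 'tpvpcsjg'):
     ε  t  p  v  p  c  s  j  g
  ε  0  1  2  3  4  5  6  7  8
  t  1  0  1  2  3  4  5  6  7
  p  2  1  0  1  2  3  4  5  6
  v  3  2  1  0  1  2  3  4  5
  b  4  3  2  1  1  2  3  4  5
  c  5  4  3  2  2  1  2  3  4
  n  6  5  4  3  3  2  2  3  4
  q  7  6  5  4  4  3  3  3  4
  j  8  7  6  5  5  4  4  3  4
  g  9  8  7  6  6  5  5  4  3
The bottom-right entry gives D[9][8] = 3, so no sequence of fewer than 3 edits works. Backtracking through the table gives one optimal edit sequence (3 edits):
  tpvbcnqjg → tpvpcnqjg (sub b→p @4)
  tpvpcnqjg → tpvpcqjg (del n @6)
  tpvpcqjg → tpvpcsjg (sub q→s @6)
Edit distance = 3.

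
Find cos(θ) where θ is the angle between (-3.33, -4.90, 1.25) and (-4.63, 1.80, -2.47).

With u = (-3.33, -4.90, 1.25), v = (-4.63, 1.80, -2.47):
u·v = (-3.33)·(-4.63) + (-4.9)·1.8 + 1.25·(-2.47) = 15.4179 + (-8.82) + (-3.0875) = 3.5104.
|u| = √((-3.33)² + (-4.9)² + 1.25²) = √(11.0889 + 24.01 + 1.5625) = √36.6614, |v| = √((-4.63)² + 1.8² + (-2.47)²) = √(21.4369 + 3.24 + 6.1009) = √30.7778.
cos θ = (u·v)/(|u||v|) = 3.5104/(√36.6614·√30.7778) ≈ 0.1045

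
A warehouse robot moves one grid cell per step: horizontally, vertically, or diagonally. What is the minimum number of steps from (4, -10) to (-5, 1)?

max(|x_i - y_i|) = max(|4 - (-5)|, |-10 - 1|) = max(9, 11) = 11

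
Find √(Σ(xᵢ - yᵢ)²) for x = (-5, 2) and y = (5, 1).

√(Σ(x_i - y_i)²) = √((-5 - 5)² + (2 - 1)²)
= √((-10)² + 1²) = √(100 + 1) = √101 ≈ 10.0499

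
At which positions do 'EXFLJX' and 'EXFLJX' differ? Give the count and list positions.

Differing positions: none. Hamming distance = 0.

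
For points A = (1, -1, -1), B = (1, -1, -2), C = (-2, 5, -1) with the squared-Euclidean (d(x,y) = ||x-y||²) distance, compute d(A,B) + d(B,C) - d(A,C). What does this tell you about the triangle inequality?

d(A,B) = 0² + 0² + 1² = 1, d(B,C) = 3² + 6² + 1² = 46, d(A,C) = 3² + 6² + 0² = 45.
d(A,B) + d(B,C) - d(A,C) = 1 + 46 - 45 = 47 - 45 = 2. This is ≥ 0, so the triangle inequality holds for these points.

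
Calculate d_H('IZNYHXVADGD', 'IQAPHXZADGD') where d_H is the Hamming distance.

Differing positions: 2, 3, 4, 7. Hamming distance = 4.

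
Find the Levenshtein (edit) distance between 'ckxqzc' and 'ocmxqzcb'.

Let D[i][j] be the edit distance between the first i characters of 'ckxqzc' and the first j characters of 'ocmxqzcb', with D[i][0] = i, D[0][j] = j, and D[i][j] = D[i-1][j-1] if the characters match, else 1 + min(D[i-1][j], D[i][j-1], D[i-1][j-1]). Filling the table (rows: prefixes of 'ckxqzc', columns: prefixes of 'ocmxqzcb'):
     ε  o  c  m  x  q  z  c  b
  ε  0  1  2  3  4  5  6  7  8
  c  1  1  1  2  3  4  5  6  7
  k  2  2  2  2  3  4  5  6  7
  x  3  3  3  3  2  3  4  5  6
  q  4  4  4  4  3  2  3  4  5
  z  5  5  5  5  4  3  2  3  4
  c  6  6  5  6  5  4  3  2  3
The bottom-right entry gives D[6][8] = 3, so no sequence of fewer than 3 edits works. Backtracking through the table gives one optimal edit sequence (3 edits):
  ckxqzc → ockxqzc (ins o @1)
  ockxqzc → ocmxqzc (sub k→m @3)
  ocmxqzc → ocmxqzcb (ins b @8)
Edit distance = 3.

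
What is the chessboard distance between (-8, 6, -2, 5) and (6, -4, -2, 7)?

max(|x_i - y_i|) = max(|-8 - 6|, |6 - (-4)|, |-2 - (-2)|, |5 - 7|) = max(14, 10, 0, 2) = 14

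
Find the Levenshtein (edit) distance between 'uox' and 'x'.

Let D[i][j] be the edit distance between the first i characters of 'uox' and the first j characters of 'x', with D[i][0] = i, D[0][j] = j, and D[i][j] = D[i-1][j-1] if the characters match, else 1 + min(D[i-1][j], D[i][j-1], D[i-1][j-1]). Filling the table (rows: prefixes of 'uox', columns: prefixes of 'x'):
     ε  x
  ε  0  1
  u  1  1
  o  2  2
  x  3  2
The bottom-right entry gives D[3][1] = 2, so no sequence of fewer than 2 edits works. Backtracking through the table gives one optimal edit sequence (2 edits):
  uox → ox (del u @1)
  ox → x (del o @1)
Edit distance = 2.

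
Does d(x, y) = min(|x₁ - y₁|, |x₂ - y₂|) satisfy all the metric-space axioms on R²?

No. d fails identity of indiscernibles: take x = (-3, 0) and y = (-3, 9). Then d(x,y) = min(|-3 - (-3)|, |0 - 9|) = min(0, 9) = 0, yet x ≠ y.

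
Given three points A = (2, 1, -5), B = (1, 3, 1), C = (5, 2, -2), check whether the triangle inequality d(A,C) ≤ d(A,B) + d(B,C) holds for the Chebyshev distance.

d(A,B) = max(1, 2, 6) = 6, d(B,C) = max(4, 1, 3) = 4, d(A,C) = max(3, 1, 3) = 3.
d(A,C) = 3 ≤ 6 + 4 = 10. Triangle inequality is satisfied.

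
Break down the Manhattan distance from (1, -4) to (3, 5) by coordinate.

Σ|x_i - y_i| = |1 - 3| + |-4 - 5| = 2 + 9 = 11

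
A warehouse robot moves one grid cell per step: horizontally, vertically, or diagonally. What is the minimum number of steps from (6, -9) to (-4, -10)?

max(|x_i - y_i|) = max(|6 - (-4)|, |-9 - (-10)|) = max(10, 1) = 10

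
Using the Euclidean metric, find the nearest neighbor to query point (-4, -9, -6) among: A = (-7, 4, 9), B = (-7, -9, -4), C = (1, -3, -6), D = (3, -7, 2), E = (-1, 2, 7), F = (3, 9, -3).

Distances: d(A) ≈ 20.0749, d(B) ≈ 3.6056, d(C) ≈ 7.8102, d(D) ≈ 10.8167, d(E) ≈ 17.2916, d(F) ≈ 19.5448. Nearest: B = (-7, -9, -4) with distance 3.6056.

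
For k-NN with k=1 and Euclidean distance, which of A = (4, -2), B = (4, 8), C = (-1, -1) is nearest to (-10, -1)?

Distances: d(A) ≈ 14.0357, d(B) ≈ 16.6433, d(C) = 9. Nearest: C = (-1, -1) with distance 9.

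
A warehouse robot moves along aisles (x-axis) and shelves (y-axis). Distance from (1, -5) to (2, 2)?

Σ|x_i - y_i| = |1 - 2| + |-5 - 2| = 1 + 7 = 8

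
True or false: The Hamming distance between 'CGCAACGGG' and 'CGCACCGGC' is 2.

Differing positions: 5, 9. Hamming distance = 2, so the claim is true.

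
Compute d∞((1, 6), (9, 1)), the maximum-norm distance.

max(|x_i - y_i|) = max(|1 - 9|, |6 - 1|) = max(8, 5) = 8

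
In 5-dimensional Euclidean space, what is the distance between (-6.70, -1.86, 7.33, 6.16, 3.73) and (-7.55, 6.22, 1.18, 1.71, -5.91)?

√(Σ(x_i - y_i)²) = √((-6.7 - (-7.55))² + (-1.86 - 6.22)² + (7.33 - 1.18)² + (6.16 - 1.71)² + (3.73 - (-5.91))²)
= √(0.85² + (-8.08)² + 6.15² + 4.45² + 9.64²) = √(0.7225 + 65.2864 + 37.8225 + 19.8025 + 92.9296) = √216.5635 ≈ 14.7161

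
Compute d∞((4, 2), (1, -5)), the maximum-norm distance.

max(|x_i - y_i|) = max(|4 - 1|, |2 - (-5)|) = max(3, 7) = 7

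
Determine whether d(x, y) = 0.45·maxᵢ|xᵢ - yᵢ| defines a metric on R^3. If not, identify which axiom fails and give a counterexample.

Yes. The L∞ (Chebyshev) norm induces a metric on R^3, and multiplying a metric by a positive constant 0.45 > 0 preserves all four axioms: non-negativity (0.45·||x-y|| ≥ 0), identity (0.45·||x-y|| = 0 ⟺ ||x-y|| = 0 ⟺ x = y), symmetry (||x-y|| = ||y-x||), and the triangle inequality (0.45·||x-z|| ≤ 0.45·||x-y|| + 0.45·||y-z||). So d is a metric.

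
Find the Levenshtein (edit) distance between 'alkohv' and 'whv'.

Let D[i][j] be the edit distance between the first i characters of 'alkohv' and the first j characters of 'whv', with D[i][0] = i, D[0][j] = j, and D[i][j] = D[i-1][j-1] if the characters match, else 1 + min(D[i-1][j], D[i][j-1], D[i-1][j-1]). Filling the table (rows: prefixes of 'alkohv', columns: prefixes of 'whv'):
     ε  w  h  v
  ε  0  1  2  3
  a  1  1  2  3
  l  2  2  2  3
  k  3  3  3  3
  o  4  4  4  4
  h  5  5  4  5
  v  6  6  5  4
The bottom-right entry gives D[6][3] = 4, so no sequence of fewer than 4 edits works. Backtracking through the table gives one optimal edit sequence (4 edits):
  alkohv → lkohv (del a @1)
  lkohv → kohv (del l @1)
  kohv → ohv (del k @1)
  ohv → whv (sub o→w @1)
Edit distance = 4.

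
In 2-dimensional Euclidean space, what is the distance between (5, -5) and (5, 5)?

√(Σ(x_i - y_i)²) = √((5 - 5)² + (-5 - 5)²)
= √(0² + (-10)²) = √(0 + 100) = √100 = 10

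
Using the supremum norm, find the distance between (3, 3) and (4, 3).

max(|x_i - y_i|) = max(|3 - 4|, |3 - 3|) = max(1, 0) = 1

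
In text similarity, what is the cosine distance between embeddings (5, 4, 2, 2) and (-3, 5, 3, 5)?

With u = (5, 4, 2, 2), v = (-3, 5, 3, 5):
u·v = 5·(-3) + 4·5 + 2·3 + 2·5 = (-15) + 20 + 6 + 10 = 21.
|u| = √(5² + 4² + 2² + 2²) = √49, |v| = √((-3)² + 5² + 3² + 5²) = √68, so |u||v| = √(49·68) = √3332.
cos θ = (u·v)/(|u||v|) = 21/√3332 ≈ 0.3638
Cosine distance = 1 - cos θ ≈ 1 - 0.3638 = 0.6362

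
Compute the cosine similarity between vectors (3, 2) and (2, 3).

With u = (3, 2), v = (2, 3):
u·v = 3·2 + 2·3 = 6 + 6 = 12.
|u| = √(3² + 2²) = √13, |v| = √(2² + 3²) = √13, so |u||v| = √(13·13) = √169 = 13.
cos θ = (u·v)/(|u||v|) = 12/13 ≈ 0.9231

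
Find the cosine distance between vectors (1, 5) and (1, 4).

With u = (1, 5), v = (1, 4):
u·v = 1·1 + 5·4 = 1 + 20 = 21.
|u| = √(1² + 5²) = √26, |v| = √(1² + 4²) = √17, so |u||v| = √(26·17) = √442.
cos θ = (u·v)/(|u||v|) = 21/√442 ≈ 0.9989
Cosine distance = 1 - cos θ ≈ 1 - 0.9989 = 0.0011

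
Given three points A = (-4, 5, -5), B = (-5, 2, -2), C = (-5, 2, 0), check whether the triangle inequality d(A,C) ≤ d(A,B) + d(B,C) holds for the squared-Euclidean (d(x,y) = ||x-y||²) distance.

d(A,B) = 1² + 3² + 3² = 19, d(B,C) = 0² + 0² + 2² = 4, d(A,C) = 1² + 3² + 5² = 35.
d(A,C) = 35 > 19 + 4 = 23. Triangle inequality is VIOLATED. (Squared-Euclidean is not a metric — this is a counterexample.)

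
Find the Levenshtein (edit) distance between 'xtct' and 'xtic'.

Let D[i][j] be the edit distance between the first i characters of 'xtct' and the first j characters of 'xtic', with D[i][0] = i, D[0][j] = j, and D[i][j] = D[i-1][j-1] if the characters match, else 1 + min(D[i-1][j], D[i][j-1], D[i-1][j-1]). Filling the table (rows: prefixes of 'xtct', columns: prefixes of 'xtic'):
     ε  x  t  i  c
  ε  0  1  2  3  4
  x  1  0  1  2  3
  t  2  1  0  1  2
  c  3  2  1  1  1
  t  4  3  2  2  2
The bottom-right entry gives D[4][4] = 2, so no sequence of fewer than 2 edits works. Backtracking through the table gives one optimal edit sequence (2 edits):
  xtct → xtit (sub c→i @3)
  xtit → xtic (sub t→c @4)
Edit distance = 2.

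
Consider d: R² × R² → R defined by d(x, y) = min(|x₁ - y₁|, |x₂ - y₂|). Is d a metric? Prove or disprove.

No. d fails identity of indiscernibles: take x = (-2, 0) and y = (-2, 3). Then d(x,y) = min(|-2 - (-2)|, |0 - 3|) = min(0, 3) = 0, yet x ≠ y.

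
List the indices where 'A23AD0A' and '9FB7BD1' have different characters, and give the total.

Differing positions: 1, 2, 3, 4, 5, 6, 7. Hamming distance = 7.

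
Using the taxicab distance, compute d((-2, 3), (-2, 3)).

Σ|x_i - y_i| = |-2 - (-2)| + |3 - 3| = 0 + 0 = 0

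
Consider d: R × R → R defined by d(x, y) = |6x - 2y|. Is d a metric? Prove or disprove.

No. d fails symmetry: d(6, 2) = |6·6 - 2·2| = |32| = 32, but d(2, 6) = |6·2 - 2·6| = |0| = 0. Since 32 ≠ 0, d(x,y) ≠ d(y,x) in general.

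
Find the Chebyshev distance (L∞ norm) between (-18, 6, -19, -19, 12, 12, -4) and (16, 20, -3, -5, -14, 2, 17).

max(|x_i - y_i|) = max(|-18 - 16|, |6 - 20|, |-19 - (-3)|, |-19 - (-5)|, |12 - (-14)|, |12 - 2|, |-4 - 17|) = max(34, 14, 16, 14, 26, 10, 21) = 34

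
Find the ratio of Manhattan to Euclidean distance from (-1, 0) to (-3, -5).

L1 = |-1 - (-3)| + |0 - (-5)| = 2 + 5 = 7
L2 = √(2² + 5²) = √29 ≈ 5.3852
L1 ≥ L2 always (equality iff movement is along one axis); L1 > L2 here.
Ratio L1/L2 = 7/√29 ≈ 1.2999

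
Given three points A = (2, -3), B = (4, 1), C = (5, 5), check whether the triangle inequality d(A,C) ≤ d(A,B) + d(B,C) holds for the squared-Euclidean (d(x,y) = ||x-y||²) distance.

d(A,B) = 2² + 4² = 20, d(B,C) = 1² + 4² = 17, d(A,C) = 3² + 8² = 73.
d(A,C) = 73 > 20 + 17 = 37. Triangle inequality is VIOLATED. (Squared-Euclidean is not a metric — this is a counterexample.)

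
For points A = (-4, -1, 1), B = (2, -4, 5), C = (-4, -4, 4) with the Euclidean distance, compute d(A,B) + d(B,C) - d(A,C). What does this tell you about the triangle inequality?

d(A,B) = √(6² + 3² + 4²) = √61 ≈ 7.8102, d(B,C) = √(6² + 0² + 1²) = √37 ≈ 6.0828, d(A,C) = √(0² + 3² + 3²) = √18 ≈ 4.2426.
d(A,B) + d(B,C) - d(A,C) = 7.8102 + 6.0828 - 4.2426 = 13.893 - 4.2426 = 9.6504 (to 4 decimal places). This is ≥ 0, so the triangle inequality holds for these points.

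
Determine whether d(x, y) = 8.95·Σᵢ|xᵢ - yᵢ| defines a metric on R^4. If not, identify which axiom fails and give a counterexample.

Yes. The L1 (Manhattan) norm induces a metric on R^4, and multiplying a metric by a positive constant 8.95 > 0 preserves all four axioms: non-negativity (8.95·||x-y|| ≥ 0), identity (8.95·||x-y|| = 0 ⟺ ||x-y|| = 0 ⟺ x = y), symmetry (||x-y|| = ||y-x||), and the triangle inequality (8.95·||x-z|| ≤ 8.95·||x-y|| + 8.95·||y-z||). So d is a metric.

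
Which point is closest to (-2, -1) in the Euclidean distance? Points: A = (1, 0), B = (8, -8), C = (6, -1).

Distances: d(A) ≈ 3.1623, d(B) ≈ 12.2066, d(C) = 8. Nearest: A = (1, 0) with distance 3.1623.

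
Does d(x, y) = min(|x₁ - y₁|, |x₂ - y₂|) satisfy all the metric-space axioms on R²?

No. d fails identity of indiscernibles: take x = (5, 0) and y = (5, 9). Then d(x,y) = min(|5 - 5|, |0 - 9|) = min(0, 9) = 0, yet x ≠ y.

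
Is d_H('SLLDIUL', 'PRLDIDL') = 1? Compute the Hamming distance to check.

Differing positions: 1, 2, 6. Hamming distance = 3, so the claim that d_H = 1 is false.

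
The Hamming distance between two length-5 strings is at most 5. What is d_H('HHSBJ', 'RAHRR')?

Differing positions: 1, 2, 3, 4, 5. Hamming distance = 5. The maximum possible Hamming distance for length-5 strings is 5, so d_H/5 = 5/5 = 1.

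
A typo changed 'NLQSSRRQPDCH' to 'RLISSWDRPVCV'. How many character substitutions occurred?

Differing positions: 1, 3, 6, 7, 8, 10, 12. Hamming distance = 7.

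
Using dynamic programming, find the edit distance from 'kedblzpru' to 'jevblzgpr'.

Let D[i][j] be the edit distance between the first i characters of 'kedblzpru' and the first j characters of 'jevblzgpr', with D[i][0] = i, D[0][j] = j, and D[i][j] = D[i-1][j-1] if the characters match, else 1 + min(D[i-1][j], D[i][j-1], D[i-1][j-1]). Filling the table (rows: prefixes of 'kedblzpru', columns: prefixes of 'jevblzgpr'):
     ε  j  e  v  b  l  z  g  p  r
  ε  0  1  2  3  4  5  6  7  8  9
  k  1  1  2  3  4  5  6  7  8  9
  e  2  2  1  2  3  4  5  6  7  8
  d  3  3  2  2  3  4  5  6  7  8
  b  4  4  3  3  2  3  4  5  6  7
  l  5  5  4  4  3  2  3  4  5  6
  z  6  6  5  5  4  3  2  3  4  5
  p  7  7  6  6  5  4  3  3  3  4
  r  8  8  7  7  6  5  4  4  4  3
  u  9  9  8  8  7  6  5  5  5  4
The bottom-right entry gives D[9][9] = 4, so no sequence of fewer than 4 edits works. Backtracking through the table gives one optimal edit sequence (4 edits):
  kedblzpru → jedblzpru (sub k→j @1)
  jedblzpru → jevblzpru (sub d→v @3)
  jevblzpru → jevblzgpru (ins g @7)
  jevblzgpru → jevblzgpr (del u @10)
Edit distance = 4.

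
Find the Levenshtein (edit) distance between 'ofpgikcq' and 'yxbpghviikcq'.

Let D[i][j] be the edit distance between the first i characters of 'ofpgikcq' and the first j characters of 'yxbpghviikcq', with D[i][0] = i, D[0][j] = j, and D[i][j] = D[i-1][j-1] if the characters match, else 1 + min(D[i-1][j], D[i][j-1], D[i-1][j-1]). Filling the table (rows: prefixes of 'ofpgikcq', columns: prefixes of 'yxbpghviikcq'):
     ε  y  x  b  p  g  h  v  i  i  k  c  q
  ε  0  1  2  3  4  5  6  7  8  9 10 11 12
  o  1  1  2  3  4  5  6  7  8  9 10 11 12
  f  2  2  2  3  4  5  6  7  8  9 10 11 12
  p  3  3  3  3  3  4  5  6  7  8  9 10 11
  g  4  4  4  4  4  3  4  5  6  7  8  9 10
  i  5  5  5  5  5  4  4  5  5  6  7  8  9
  k  6  6  6  6  6  5  5  5  6  6  6  7  8
  c  7  7  7  7  7  6  6  6  6  7  7  6  7
  q  8  8  8  8  8  7  7  7  7  7  8  7  6
The bottom-right entry gives D[8][12] = 6, so no sequence of fewer than 6 edits works. Backtracking through the table gives one optimal edit sequence (6 edits):
  ofpgikcq → yofpgikcq (ins y @1)
  yofpgikcq → yxfpgikcq (sub o→x @2)
  yxfpgikcq → yxbpgikcq (sub f→b @3)
  yxbpgikcq → yxbpghikcq (ins h @6)
  yxbpghikcq → yxbpghvikcq (ins v @7)
  yxbpghvikcq → yxbpghviikcq (ins i @8)
Edit distance = 6.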